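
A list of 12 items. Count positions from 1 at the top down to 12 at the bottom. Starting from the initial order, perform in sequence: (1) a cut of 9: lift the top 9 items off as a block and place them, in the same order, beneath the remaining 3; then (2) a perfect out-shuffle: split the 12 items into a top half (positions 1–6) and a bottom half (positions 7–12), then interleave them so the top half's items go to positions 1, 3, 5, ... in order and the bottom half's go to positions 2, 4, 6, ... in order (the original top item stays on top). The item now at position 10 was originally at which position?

Undo the operations in reverse order, starting from position 10:
  undo op 2 (out-shuffle, from bottom half): 10 ← 11
  undo op 1 (cut 9): 11 ← 8
So the item at position 10 came from original position 8.

8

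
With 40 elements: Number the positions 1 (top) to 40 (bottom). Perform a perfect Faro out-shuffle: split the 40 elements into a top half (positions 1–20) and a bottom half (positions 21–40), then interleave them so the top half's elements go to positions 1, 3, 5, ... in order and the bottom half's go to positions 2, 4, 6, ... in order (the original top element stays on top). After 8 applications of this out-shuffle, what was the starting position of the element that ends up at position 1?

1

Work backwards from position 1, undoing one out-shuffle at a time:
1 ← 1 ← 1 ← 1 ← 1 ← 1 ← 1 ← 1 ← 1
So the element now at position 1 started at position 1.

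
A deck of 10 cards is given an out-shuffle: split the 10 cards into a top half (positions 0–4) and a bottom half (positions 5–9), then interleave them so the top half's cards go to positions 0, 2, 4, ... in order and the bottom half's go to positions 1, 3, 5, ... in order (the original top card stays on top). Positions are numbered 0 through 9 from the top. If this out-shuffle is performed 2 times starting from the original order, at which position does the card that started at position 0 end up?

Position 0 is a fixed point of every out-shuffle, so the card never moves.

0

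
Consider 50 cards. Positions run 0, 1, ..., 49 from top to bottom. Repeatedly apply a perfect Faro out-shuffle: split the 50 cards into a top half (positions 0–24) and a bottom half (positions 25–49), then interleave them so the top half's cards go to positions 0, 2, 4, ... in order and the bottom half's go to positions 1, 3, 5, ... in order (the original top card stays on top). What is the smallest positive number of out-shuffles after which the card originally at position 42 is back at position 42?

Follow position 42 under repeated out-shuffles:
42 → 35 → 21 → 42
It first returns after 3 out-shuffles.

3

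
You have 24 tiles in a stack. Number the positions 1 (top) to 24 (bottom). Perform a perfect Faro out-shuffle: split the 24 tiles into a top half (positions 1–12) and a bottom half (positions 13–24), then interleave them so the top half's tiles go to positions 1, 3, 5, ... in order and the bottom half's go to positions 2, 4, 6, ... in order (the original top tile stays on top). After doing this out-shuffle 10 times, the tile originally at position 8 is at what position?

Track the tile's position through each out-shuffle:
8 → 15 → 6 → 11 → 21 → 18 → 12 → 23 → 22 → 20 → 16

16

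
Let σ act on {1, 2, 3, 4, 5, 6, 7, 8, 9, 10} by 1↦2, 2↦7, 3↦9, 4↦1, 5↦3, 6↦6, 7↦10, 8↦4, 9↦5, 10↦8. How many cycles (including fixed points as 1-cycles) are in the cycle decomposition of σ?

3

Cycle decomposition: (1 2 7 10 8 4) (3 9 5) (6).
3 cycles.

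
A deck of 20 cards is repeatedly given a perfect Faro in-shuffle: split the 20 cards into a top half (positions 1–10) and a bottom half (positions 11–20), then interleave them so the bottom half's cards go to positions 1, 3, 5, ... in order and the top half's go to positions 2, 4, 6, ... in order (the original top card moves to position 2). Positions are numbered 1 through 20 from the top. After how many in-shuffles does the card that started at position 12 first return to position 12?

Follow position 12 under repeated in-shuffles:
12 → 3 → 6 → 12
It first returns after 3 in-shuffles.

3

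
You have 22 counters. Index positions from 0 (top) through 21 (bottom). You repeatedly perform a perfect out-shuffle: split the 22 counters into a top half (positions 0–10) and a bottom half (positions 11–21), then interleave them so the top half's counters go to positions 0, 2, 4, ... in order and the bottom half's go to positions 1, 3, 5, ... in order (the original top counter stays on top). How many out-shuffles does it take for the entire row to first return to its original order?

6

The out-shuffle permutes the 22 positions with cycle lengths [1, 1, 2, 3, 3, 6, 6].
Every counter is home exactly when every cycle has completed a whole number of laps, i.e. after lcm(1, 2, 3, 6) = 6 out-shuffles.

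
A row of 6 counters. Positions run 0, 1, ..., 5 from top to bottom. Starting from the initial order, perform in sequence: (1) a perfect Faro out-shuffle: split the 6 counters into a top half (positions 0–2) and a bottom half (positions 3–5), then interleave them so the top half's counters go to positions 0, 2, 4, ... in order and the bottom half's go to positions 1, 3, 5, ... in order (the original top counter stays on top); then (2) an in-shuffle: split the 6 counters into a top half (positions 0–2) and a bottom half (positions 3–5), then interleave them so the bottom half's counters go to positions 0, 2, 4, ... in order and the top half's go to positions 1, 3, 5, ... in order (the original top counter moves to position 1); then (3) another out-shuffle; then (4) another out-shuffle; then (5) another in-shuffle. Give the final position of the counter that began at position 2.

0

Track the counter from position 2 forward through each operation:
  after op 1 (out-shuffle): 2 → 4
  after op 2 (in-shuffle): 4 → 2
  after op 3 (out-shuffle): 2 → 4
  after op 4 (out-shuffle): 4 → 3
  after op 5 (in-shuffle): 3 → 0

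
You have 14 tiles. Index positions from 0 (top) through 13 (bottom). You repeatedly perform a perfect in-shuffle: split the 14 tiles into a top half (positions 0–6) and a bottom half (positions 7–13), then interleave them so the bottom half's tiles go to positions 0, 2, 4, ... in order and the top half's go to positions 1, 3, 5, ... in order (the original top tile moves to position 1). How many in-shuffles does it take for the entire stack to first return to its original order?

The in-shuffle permutes the 14 positions with cycle lengths [2, 4, 4, 4].
Every tile is home exactly when every cycle has completed a whole number of laps, i.e. after lcm(2, 4) = 4 in-shuffles.

4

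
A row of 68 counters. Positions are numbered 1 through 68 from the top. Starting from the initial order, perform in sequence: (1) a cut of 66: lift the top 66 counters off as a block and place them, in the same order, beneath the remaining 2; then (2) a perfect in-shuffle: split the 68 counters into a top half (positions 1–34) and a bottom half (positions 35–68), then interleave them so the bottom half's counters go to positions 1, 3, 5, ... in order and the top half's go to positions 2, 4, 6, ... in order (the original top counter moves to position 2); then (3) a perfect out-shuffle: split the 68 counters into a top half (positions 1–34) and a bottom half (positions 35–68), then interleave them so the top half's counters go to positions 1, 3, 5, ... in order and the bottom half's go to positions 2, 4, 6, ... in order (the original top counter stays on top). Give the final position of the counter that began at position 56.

26

Track the counter from position 56 forward through each operation:
  after op 1 (cut 66): 56 → 58
  after op 2 (in-shuffle): 58 → 47
  after op 3 (out-shuffle): 47 → 26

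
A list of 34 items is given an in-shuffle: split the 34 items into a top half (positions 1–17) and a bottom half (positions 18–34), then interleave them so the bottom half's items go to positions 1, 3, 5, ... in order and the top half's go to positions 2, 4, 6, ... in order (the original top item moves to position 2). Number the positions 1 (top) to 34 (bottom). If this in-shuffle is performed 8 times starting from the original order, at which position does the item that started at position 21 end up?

21

Track the item's position through each in-shuffle:
21 → 7 → 14 → 28 → 21 → 7 → 14 → 28 → 21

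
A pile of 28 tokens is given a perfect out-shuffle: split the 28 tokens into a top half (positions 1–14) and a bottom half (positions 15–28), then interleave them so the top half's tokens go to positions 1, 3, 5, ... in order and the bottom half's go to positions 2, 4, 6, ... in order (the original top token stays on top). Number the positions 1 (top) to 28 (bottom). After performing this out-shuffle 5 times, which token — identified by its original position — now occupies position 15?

20

Work backwards from position 15, undoing one out-shuffle at a time:
15 ← 8 ← 18 ← 23 ← 12 ← 20
So the token now at position 15 started at position 20.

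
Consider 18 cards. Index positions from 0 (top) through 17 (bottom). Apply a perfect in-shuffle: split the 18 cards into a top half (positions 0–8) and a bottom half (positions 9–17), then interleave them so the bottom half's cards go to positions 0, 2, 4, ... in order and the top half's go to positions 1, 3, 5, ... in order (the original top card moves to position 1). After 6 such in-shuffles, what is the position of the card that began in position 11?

7

Track the card's position through each in-shuffle:
11 → 4 → 9 → 0 → 1 → 3 → 7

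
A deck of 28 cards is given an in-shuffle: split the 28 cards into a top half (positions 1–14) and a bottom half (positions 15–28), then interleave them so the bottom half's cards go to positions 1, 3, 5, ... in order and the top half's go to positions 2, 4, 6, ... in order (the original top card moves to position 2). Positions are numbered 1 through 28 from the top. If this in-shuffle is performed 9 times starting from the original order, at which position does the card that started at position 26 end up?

1

Track the card's position through each in-shuffle:
26 → 23 → 17 → 5 → 10 → 20 → 11 → 22 → 15 → 1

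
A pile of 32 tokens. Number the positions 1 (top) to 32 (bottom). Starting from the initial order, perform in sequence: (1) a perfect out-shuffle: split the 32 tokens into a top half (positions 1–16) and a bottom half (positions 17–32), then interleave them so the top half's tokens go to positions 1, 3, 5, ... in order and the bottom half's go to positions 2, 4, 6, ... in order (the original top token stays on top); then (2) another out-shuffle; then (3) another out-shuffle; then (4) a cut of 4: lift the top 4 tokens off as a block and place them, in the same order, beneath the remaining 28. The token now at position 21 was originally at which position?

4

Undo the operations in reverse order, starting from position 21:
  undo op 4 (cut 4): 21 ← 25
  undo op 3 (out-shuffle, from top half): 25 ← 13
  undo op 2 (out-shuffle, from top half): 13 ← 7
  undo op 1 (out-shuffle, from top half): 7 ← 4
So the token at position 21 came from original position 4.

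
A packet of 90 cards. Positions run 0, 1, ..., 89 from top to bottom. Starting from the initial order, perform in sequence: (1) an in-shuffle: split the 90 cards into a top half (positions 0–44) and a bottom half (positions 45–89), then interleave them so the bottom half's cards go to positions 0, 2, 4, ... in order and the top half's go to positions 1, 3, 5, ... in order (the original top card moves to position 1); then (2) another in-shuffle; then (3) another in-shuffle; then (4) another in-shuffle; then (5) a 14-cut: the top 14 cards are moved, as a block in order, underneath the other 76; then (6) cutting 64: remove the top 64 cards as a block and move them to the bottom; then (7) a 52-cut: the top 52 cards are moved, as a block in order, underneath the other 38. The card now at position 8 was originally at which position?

Undo the operations in reverse order, starting from position 8:
  undo op 7 (cut 52): 8 ← 60
  undo op 6 (cut 64): 60 ← 34
  undo op 5 (cut 14): 34 ← 48
  undo op 4 (in-shuffle, from bottom half): 48 ← 69
  undo op 3 (in-shuffle, from top half): 69 ← 34
  undo op 2 (in-shuffle, from bottom half): 34 ← 62
  undo op 1 (in-shuffle, from bottom half): 62 ← 76
So the card at position 8 came from original position 76.

76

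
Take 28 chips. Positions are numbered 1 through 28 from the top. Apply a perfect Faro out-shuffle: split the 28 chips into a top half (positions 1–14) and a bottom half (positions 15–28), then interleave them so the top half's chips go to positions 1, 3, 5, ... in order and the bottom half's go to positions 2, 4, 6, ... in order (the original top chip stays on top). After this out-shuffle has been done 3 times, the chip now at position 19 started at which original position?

10

Work backwards from position 19, undoing one out-shuffle at a time:
19 ← 10 ← 19 ← 10
So the chip now at position 19 started at position 10.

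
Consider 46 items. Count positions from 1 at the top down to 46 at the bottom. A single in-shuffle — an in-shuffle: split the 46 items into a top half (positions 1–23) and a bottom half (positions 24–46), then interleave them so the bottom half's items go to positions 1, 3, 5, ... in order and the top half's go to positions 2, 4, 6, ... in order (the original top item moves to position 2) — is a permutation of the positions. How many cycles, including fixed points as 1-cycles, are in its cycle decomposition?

2

Trace each unvisited position around until it returns:
(1 2 4 8 16 32 ... len 23) (5 10 20 40 33 19 ... len 23)
2 cycles in total.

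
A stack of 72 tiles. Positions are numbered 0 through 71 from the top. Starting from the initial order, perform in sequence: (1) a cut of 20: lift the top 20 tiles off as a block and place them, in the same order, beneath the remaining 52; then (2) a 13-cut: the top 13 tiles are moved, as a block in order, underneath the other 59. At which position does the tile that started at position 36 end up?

3

Track the tile from position 36 forward through each operation:
  after op 1 (cut 20): 36 → 16
  after op 2 (cut 13): 16 → 3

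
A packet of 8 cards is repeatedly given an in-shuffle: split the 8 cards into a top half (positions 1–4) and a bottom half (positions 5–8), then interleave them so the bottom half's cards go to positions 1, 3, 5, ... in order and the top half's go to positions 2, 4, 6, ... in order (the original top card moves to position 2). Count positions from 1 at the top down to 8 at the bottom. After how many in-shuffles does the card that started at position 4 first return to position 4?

6

Follow position 4 under repeated in-shuffles:
4 → 8 → 7 → 5 → 1 → 2 → 4
It first returns after 6 in-shuffles.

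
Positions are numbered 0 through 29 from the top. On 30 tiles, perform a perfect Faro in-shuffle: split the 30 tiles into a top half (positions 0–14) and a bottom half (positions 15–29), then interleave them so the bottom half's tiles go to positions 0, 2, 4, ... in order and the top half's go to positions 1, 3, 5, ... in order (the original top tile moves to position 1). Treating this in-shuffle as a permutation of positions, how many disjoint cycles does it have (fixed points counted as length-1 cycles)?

6

Trace each unvisited position around until it returns:
(0 1 3 7 15) (2 5 11 23 16) (4 9 19 8 17) (6 13 27 24 18) (10 21 12 25 20) (14 29 28 26 22)
6 cycles in total.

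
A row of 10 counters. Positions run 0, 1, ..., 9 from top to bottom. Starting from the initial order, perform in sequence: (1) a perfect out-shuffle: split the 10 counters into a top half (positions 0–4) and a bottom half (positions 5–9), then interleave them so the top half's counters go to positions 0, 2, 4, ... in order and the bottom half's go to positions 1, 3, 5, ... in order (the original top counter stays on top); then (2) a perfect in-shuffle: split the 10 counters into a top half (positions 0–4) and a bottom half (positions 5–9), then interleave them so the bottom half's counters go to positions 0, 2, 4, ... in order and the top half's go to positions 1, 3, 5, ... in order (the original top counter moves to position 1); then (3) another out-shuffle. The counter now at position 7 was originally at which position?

Undo the operations in reverse order, starting from position 7:
  undo op 3 (out-shuffle, from bottom half): 7 ← 8
  undo op 2 (in-shuffle, from bottom half): 8 ← 9
  undo op 1 (out-shuffle, from bottom half): 9 ← 9
So the counter at position 7 came from original position 9.

9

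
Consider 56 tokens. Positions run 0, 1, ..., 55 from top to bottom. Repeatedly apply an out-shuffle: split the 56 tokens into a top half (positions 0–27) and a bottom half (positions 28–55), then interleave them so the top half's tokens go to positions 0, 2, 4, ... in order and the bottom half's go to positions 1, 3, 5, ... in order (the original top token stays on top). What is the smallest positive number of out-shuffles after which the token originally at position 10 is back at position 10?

10

Follow position 10 under repeated out-shuffles:
10 → 20 → 40 → 25 → 50 → 45 → 35 → 15 → 30 → 5 → 10
It first returns after 10 out-shuffles.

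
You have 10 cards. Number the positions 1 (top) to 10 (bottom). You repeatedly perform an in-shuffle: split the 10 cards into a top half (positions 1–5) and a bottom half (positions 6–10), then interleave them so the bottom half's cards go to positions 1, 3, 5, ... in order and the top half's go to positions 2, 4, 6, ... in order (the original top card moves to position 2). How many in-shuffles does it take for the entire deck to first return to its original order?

The in-shuffle permutes the 10 positions with cycle lengths [10].
Every card is home exactly when every cycle has completed a whole number of laps, i.e. after lcm(10) = 10 in-shuffles.

10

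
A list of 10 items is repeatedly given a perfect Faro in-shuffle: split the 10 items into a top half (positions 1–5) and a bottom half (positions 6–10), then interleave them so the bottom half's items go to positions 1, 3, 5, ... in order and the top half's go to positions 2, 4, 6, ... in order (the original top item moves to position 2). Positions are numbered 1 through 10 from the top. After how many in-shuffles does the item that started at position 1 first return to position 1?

Follow position 1 under repeated in-shuffles:
1 → 2 → 4 → 8 → 5 → 10 → 9 → 7 → 3 → 6 → 1
It first returns after 10 in-shuffles.

10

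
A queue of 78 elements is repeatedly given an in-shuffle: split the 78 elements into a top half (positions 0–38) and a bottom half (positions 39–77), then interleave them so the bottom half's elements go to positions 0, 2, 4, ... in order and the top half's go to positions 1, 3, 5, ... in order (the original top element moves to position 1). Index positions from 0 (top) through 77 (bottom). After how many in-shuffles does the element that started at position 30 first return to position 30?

Follow position 30 under repeated in-shuffles:
30 → 61 → 44 → 10 → 21 → 43 → 8 → 17 → ... → 30 (length 39)
It first returns after 39 in-shuffles.

39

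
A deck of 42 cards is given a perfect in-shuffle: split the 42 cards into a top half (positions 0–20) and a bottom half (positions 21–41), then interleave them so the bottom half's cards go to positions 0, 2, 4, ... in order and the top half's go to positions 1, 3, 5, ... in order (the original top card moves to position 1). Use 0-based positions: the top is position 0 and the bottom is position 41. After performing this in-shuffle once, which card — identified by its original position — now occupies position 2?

Work backwards from position 2, undoing one in-shuffle at a time:
2 ← 22
So the card now at position 2 started at position 22.

22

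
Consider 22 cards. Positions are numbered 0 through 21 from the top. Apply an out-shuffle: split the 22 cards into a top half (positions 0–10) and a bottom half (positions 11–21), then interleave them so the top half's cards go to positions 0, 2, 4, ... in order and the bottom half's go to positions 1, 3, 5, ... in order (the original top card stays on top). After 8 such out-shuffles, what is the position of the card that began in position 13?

10

Track the card's position through each out-shuffle:
13 → 5 → 10 → 20 → 19 → 17 → 13 → 5 → 10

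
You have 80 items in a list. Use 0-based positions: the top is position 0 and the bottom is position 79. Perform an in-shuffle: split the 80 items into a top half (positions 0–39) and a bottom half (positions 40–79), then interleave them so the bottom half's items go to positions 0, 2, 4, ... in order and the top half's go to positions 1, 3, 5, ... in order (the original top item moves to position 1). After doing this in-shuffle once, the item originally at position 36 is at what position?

Track the item's position through each in-shuffle:
36 → 73

73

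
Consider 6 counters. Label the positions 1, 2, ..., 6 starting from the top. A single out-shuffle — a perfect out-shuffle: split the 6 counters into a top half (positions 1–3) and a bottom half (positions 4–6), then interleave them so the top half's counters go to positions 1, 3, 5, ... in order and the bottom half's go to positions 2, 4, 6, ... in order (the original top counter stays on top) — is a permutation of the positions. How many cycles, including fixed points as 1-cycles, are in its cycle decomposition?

3

Trace each unvisited position around until it returns:
(1) (2 3 5 4) (6)
3 cycles in total.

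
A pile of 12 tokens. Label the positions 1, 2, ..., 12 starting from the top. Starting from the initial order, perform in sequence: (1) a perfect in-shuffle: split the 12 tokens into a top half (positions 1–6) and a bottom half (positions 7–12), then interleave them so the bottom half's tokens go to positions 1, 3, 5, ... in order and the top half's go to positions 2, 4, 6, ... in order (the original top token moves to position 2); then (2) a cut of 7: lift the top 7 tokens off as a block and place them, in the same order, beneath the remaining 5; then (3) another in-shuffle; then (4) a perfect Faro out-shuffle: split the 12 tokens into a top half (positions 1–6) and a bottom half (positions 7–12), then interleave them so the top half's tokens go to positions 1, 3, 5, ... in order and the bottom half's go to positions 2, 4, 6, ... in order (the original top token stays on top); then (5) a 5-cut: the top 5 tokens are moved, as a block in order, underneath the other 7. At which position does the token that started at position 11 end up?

2

Track the token from position 11 forward through each operation:
  after op 1 (in-shuffle): 11 → 9
  after op 2 (cut 7): 9 → 2
  after op 3 (in-shuffle): 2 → 4
  after op 4 (out-shuffle): 4 → 7
  after op 5 (cut 5): 7 → 2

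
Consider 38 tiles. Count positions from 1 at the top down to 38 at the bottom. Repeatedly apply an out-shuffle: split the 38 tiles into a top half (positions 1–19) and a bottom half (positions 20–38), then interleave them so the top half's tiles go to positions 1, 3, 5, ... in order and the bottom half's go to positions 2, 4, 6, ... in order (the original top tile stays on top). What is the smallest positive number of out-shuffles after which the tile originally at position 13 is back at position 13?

36

Follow position 13 under repeated out-shuffles:
13 → 25 → 12 → 23 → 8 → 15 → 29 → 20 → ... → 13 (length 36)
It first returns after 36 out-shuffles.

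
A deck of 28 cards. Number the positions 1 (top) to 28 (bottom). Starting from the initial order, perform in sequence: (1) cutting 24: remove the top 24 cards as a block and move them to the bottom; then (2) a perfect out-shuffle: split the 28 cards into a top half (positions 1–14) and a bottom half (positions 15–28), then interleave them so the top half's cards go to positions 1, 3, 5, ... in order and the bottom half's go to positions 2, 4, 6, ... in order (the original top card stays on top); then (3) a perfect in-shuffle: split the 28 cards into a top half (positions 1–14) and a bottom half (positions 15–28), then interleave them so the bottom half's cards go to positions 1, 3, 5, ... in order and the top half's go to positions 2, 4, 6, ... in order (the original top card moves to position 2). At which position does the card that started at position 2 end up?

Track the card from position 2 forward through each operation:
  after op 1 (cut 24): 2 → 6
  after op 2 (out-shuffle): 6 → 11
  after op 3 (in-shuffle): 11 → 22

22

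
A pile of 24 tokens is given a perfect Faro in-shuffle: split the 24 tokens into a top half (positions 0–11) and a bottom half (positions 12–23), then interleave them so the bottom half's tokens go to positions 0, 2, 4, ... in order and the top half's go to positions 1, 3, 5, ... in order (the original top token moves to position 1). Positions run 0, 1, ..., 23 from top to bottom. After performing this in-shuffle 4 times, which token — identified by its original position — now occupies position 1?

21

Work backwards from position 1, undoing one in-shuffle at a time:
1 ← 0 ← 12 ← 18 ← 21
So the token now at position 1 started at position 21.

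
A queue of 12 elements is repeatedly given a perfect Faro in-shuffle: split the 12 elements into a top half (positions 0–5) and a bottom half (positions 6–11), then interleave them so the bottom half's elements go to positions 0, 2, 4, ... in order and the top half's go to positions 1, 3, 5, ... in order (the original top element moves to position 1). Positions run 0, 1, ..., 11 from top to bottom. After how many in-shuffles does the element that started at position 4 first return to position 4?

Follow position 4 under repeated in-shuffles:
4 → 9 → 6 → 0 → 1 → 3 → 7 → 2 → 5 → 11 → 10 → 8 → 4
It first returns after 12 in-shuffles.

12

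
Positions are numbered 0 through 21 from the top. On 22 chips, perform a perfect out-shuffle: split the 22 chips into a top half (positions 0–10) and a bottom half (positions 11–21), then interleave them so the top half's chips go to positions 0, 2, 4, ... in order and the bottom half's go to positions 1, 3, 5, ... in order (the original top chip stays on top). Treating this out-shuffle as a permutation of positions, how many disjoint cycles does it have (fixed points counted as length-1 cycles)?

7

Trace each unvisited position around until it returns:
(0) (1 2 4 8 16 11) (3 6 12) (5 10 20 19 17 13) (7 14) (9 18 15) (21)
7 cycles in total.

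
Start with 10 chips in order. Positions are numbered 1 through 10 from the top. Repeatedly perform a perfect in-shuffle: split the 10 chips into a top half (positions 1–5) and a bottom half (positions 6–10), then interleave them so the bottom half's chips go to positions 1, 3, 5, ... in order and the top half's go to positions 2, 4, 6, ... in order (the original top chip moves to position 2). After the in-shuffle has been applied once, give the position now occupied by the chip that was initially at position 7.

3

Track the chip's position through each in-shuffle:
7 → 3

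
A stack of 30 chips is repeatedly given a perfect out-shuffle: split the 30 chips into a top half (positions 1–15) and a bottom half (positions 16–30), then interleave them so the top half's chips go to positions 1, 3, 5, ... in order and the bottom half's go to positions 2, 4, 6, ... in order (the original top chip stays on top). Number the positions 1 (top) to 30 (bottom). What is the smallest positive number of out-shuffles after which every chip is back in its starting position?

The out-shuffle permutes the 30 positions with cycle lengths [1, 1, 28].
Every chip is home exactly when every cycle has completed a whole number of laps, i.e. after lcm(1, 28) = 28 out-shuffles.

28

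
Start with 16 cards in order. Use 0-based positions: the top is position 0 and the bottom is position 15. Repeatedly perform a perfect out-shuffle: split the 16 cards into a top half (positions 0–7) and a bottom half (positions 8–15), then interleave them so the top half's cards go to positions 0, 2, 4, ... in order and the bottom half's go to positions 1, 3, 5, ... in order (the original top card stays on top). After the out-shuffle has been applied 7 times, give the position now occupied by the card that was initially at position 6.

3

Track the card's position through each out-shuffle:
6 → 12 → 9 → 3 → 6 → 12 → 9 → 3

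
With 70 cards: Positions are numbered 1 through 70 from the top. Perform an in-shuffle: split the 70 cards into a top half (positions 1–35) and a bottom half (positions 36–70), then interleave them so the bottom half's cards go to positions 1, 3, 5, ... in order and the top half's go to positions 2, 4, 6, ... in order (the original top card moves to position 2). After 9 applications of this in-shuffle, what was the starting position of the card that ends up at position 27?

16

Work backwards from position 27, undoing one in-shuffle at a time:
27 ← 49 ← 60 ← 30 ← 15 ← 43 ← 57 ← 64 ← 32 ← 16
So the card now at position 27 started at position 16.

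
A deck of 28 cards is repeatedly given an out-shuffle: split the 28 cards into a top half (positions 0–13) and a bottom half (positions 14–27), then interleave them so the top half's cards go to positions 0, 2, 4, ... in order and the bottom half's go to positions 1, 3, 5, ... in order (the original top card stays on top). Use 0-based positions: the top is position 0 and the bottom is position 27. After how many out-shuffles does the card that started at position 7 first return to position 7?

Follow position 7 under repeated out-shuffles:
7 → 14 → 1 → 2 → 4 → 8 → 16 → 5 → 10 → 20 → 13 → 26 → 25 → 23 → 19 → 11 → 22 → 17 → 7
It first returns after 18 out-shuffles.

18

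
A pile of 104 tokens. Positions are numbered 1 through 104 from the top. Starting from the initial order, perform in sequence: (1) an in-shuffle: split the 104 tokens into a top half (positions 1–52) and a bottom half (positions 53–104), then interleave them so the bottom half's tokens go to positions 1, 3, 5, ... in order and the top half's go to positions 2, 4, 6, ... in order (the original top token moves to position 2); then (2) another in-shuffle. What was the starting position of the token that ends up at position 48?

12

Undo the operations in reverse order, starting from position 48:
  undo op 2 (in-shuffle, from top half): 48 ← 24
  undo op 1 (in-shuffle, from top half): 24 ← 12
So the token at position 48 came from original position 12.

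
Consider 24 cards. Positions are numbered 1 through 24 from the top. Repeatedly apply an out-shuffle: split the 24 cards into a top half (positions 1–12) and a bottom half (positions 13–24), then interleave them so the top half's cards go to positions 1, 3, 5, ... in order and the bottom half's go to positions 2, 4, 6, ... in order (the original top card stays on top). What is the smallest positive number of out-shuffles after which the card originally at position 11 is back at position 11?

Follow position 11 under repeated out-shuffles:
11 → 21 → 18 → 12 → 23 → 22 → 20 → 16 → 8 → 15 → 6 → 11
It first returns after 11 out-shuffles.

11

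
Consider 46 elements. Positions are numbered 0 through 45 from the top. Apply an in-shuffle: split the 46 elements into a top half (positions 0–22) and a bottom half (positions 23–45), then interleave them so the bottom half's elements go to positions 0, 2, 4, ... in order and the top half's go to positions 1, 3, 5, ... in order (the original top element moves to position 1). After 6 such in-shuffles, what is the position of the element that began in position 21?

Track the element's position through each in-shuffle:
21 → 43 → 40 → 34 → 22 → 45 → 44

44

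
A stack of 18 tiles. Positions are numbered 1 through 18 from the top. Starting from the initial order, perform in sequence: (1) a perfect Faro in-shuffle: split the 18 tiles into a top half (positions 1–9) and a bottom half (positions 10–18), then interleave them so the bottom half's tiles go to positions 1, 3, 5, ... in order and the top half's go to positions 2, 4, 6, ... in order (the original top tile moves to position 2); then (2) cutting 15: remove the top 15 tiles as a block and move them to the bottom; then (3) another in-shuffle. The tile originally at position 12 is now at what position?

Track the tile from position 12 forward through each operation:
  after op 1 (in-shuffle): 12 → 5
  after op 2 (cut 15): 5 → 8
  after op 3 (in-shuffle): 8 → 16

16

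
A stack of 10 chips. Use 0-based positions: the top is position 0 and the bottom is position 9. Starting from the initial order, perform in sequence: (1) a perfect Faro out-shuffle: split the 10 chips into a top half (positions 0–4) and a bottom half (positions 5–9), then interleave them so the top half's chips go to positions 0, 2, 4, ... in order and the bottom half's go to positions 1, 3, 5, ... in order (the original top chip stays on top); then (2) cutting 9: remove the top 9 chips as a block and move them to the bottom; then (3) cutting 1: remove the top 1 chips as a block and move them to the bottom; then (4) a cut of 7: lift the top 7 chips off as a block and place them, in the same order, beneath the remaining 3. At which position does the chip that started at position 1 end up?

Track the chip from position 1 forward through each operation:
  after op 1 (out-shuffle): 1 → 2
  after op 2 (cut 9): 2 → 3
  after op 3 (cut 1): 3 → 2
  after op 4 (cut 7): 2 → 5

5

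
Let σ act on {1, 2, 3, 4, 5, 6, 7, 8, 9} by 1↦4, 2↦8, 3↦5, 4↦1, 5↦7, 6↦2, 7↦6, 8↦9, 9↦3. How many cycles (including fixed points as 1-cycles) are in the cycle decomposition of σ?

2

Cycle decomposition: (1 4) (2 8 9 3 5 7 6).
2 cycles.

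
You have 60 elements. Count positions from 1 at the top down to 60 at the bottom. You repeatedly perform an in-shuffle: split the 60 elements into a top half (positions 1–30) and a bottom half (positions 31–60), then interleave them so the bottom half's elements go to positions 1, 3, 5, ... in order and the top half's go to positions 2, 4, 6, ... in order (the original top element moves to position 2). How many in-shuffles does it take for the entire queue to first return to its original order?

The in-shuffle permutes the 60 positions with cycle lengths [60].
Every element is home exactly when every cycle has completed a whole number of laps, i.e. after lcm(60) = 60 in-shuffles.

60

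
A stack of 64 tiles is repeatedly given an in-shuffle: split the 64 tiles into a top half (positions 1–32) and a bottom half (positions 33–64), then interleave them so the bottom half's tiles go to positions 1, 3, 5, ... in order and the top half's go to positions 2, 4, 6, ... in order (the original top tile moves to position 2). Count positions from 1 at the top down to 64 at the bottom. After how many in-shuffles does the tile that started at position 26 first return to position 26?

4

Follow position 26 under repeated in-shuffles:
26 → 52 → 39 → 13 → 26
It first returns after 4 in-shuffles.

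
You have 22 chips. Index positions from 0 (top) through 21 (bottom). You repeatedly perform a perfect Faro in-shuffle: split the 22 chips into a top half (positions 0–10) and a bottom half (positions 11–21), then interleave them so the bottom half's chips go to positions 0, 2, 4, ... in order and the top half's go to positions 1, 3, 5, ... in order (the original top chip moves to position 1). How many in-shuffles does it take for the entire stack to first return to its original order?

11

The in-shuffle permutes the 22 positions with cycle lengths [11, 11].
Every chip is home exactly when every cycle has completed a whole number of laps, i.e. after lcm(11) = 11 in-shuffles.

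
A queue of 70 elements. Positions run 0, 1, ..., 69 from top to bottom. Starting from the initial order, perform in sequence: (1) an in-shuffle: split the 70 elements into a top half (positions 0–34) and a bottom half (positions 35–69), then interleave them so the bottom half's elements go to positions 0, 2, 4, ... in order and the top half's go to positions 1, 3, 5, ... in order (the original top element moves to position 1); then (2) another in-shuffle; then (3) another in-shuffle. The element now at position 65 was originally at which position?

25

Undo the operations in reverse order, starting from position 65:
  undo op 3 (in-shuffle, from top half): 65 ← 32
  undo op 2 (in-shuffle, from bottom half): 32 ← 51
  undo op 1 (in-shuffle, from top half): 51 ← 25
So the element at position 65 came from original position 25.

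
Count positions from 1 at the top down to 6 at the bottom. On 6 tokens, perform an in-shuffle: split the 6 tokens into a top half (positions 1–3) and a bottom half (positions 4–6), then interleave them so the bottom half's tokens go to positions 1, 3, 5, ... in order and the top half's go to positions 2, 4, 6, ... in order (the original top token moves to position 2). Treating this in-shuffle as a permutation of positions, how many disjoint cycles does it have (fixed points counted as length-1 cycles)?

2

Trace each unvisited position around until it returns:
(1 2 4) (3 6 5)
2 cycles in total.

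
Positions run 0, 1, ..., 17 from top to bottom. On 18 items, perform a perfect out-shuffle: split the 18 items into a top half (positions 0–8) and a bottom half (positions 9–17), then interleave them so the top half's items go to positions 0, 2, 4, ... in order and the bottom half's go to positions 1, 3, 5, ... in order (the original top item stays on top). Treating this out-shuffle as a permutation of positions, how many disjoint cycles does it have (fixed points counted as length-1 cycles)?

4

Trace each unvisited position around until it returns:
(0) (1 2 4 8 16 15 13 9) (3 6 12 7 14 11 5 10) (17)
4 cycles in total.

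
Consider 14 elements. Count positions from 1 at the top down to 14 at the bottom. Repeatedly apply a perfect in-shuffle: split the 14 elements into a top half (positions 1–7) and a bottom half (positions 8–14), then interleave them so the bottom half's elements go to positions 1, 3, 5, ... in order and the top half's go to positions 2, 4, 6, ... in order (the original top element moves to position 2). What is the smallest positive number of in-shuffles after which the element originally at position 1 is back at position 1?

Follow position 1 under repeated in-shuffles:
1 → 2 → 4 → 8 → 1
It first returns after 4 in-shuffles.

4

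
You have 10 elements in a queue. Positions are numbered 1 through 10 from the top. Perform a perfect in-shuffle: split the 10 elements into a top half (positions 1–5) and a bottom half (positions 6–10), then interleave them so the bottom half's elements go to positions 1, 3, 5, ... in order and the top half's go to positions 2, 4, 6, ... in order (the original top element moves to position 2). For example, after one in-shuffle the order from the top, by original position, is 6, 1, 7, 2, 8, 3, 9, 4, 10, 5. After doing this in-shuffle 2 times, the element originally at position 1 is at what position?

4

Track the element's position through each in-shuffle:
1 → 2 → 4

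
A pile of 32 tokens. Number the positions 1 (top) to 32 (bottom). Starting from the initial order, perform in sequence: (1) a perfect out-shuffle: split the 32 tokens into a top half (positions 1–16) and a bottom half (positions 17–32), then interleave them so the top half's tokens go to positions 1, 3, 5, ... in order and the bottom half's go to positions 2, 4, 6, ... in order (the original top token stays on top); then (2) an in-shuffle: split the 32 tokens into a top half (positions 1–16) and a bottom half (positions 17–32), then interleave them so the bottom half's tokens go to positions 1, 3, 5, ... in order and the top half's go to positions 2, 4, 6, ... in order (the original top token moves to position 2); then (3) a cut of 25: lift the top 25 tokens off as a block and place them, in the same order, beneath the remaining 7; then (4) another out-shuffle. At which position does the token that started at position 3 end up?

Track the token from position 3 forward through each operation:
  after op 1 (out-shuffle): 3 → 5
  after op 2 (in-shuffle): 5 → 10
  after op 3 (cut 25): 10 → 17
  after op 4 (out-shuffle): 17 → 2

2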